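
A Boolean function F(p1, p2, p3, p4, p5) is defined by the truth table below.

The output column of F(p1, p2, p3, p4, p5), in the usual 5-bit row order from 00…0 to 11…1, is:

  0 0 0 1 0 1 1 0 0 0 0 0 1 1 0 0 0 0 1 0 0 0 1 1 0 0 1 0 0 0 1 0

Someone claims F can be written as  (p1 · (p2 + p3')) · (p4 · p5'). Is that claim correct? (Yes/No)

No

Test each input against both F and the formula:
  p1=0, p2=0, p3=0, p4=0, p5=0: formula gives 0, F = 0 ✓
  p1=0, p2=0, p3=0, p4=0, p5=1: formula gives 0, F = 0 ✓
  p1=0, p2=0, p3=0, p4=1, p5=0: formula gives 0, F = 0 ✓
  p1=0, p2=0, p3=0, p4=1, p5=1: formula gives 0, but F = 1 ✗
A single disagreement suffices: at (0,0,0,1,1) they differ, so the formula does not compute F.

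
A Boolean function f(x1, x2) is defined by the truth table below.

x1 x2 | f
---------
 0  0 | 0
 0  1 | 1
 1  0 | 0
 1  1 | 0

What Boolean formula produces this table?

f(x1, x2) = ~x1 & x2

1 only at (0,1): NOT x1 AND x2.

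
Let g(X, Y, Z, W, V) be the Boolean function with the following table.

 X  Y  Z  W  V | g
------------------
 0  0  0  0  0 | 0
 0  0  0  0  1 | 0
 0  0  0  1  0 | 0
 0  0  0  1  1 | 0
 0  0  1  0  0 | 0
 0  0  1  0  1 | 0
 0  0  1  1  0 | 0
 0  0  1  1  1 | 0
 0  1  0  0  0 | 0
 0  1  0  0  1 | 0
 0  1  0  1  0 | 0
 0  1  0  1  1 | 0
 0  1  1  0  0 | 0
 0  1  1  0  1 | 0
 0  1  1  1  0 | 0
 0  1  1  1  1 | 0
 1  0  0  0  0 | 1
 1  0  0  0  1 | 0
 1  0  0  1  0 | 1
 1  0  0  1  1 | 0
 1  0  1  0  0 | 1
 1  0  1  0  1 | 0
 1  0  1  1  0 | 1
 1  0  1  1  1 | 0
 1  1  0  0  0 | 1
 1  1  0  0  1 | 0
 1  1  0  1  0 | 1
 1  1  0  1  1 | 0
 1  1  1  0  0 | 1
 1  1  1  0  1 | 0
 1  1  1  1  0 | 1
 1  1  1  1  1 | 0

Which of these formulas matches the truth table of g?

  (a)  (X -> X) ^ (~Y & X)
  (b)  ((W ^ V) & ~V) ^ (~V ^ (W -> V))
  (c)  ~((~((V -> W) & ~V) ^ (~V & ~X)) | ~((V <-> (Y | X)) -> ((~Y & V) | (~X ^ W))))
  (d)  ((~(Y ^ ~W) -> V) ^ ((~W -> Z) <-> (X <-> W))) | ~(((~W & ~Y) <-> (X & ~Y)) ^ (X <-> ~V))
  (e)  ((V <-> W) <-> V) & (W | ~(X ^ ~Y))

(a) disagrees with g on (0,0,0,0,0) (formula → 1, table → 0); rule it out.
(b) disagrees with g on (0,0,0,0,1) (formula → 1, table → 0); rule it out.
(d) disagrees with g on (0,0,0,0,0) (formula → 1, table → 0); rule it out.
(e) disagrees with g on (0,0,0,1,0) (formula → 1, table → 0); rule it out.
Only (c) survives; checking it on all 32 rows confirms it matches g.

c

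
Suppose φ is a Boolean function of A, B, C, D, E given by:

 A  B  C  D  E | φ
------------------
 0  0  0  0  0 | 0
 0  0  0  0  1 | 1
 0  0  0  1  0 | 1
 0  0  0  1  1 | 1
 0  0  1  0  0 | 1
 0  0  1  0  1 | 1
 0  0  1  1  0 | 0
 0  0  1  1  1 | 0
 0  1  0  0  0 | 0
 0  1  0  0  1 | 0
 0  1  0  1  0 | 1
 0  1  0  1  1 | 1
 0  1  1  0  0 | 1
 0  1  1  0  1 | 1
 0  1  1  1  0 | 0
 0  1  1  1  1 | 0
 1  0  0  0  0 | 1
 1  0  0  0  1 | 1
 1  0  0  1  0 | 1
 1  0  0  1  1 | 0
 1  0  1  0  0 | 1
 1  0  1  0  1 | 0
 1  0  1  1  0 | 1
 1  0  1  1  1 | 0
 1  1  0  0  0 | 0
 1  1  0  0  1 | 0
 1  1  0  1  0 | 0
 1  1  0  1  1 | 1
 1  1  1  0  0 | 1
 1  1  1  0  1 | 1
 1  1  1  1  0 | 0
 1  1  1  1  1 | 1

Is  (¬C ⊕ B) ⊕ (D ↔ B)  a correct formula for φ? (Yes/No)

No

Test each input against both φ and the formula:
  A=0, B=0, C=0, D=0, E=0: formula gives 0, φ = 0 ✓
  A=0, B=0, C=0, D=0, E=1: formula gives 0, but φ = 1 ✗
Row (0,0,0,0,1) is a counterexample, so the formula is not equivalent to φ.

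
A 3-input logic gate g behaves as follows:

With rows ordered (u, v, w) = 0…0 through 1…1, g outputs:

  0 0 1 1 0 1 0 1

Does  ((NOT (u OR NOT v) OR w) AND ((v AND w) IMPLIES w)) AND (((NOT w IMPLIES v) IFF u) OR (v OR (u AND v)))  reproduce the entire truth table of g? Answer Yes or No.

Evaluate ((NOT (u OR NOT v) OR w) AND ((v AND w) IMPLIES w)) AND (((NOT w IMPLIES v) IFF u) OR (v OR (u AND v))) on each row and compare to g:
  u=0, v=0, w=0: formula gives 0, g = 0 ✓
  u=0, v=0, w=1: formula gives 0, g = 0 ✓
  u=0, v=1, w=0: formula gives 1, g = 1 ✓
  u=0, v=1, w=1: formula gives 1, g = 1 ✓
  u=1, v=0, w=0: formula gives 0, g = 0 ✓
  …and likewise for the remaining 3 rows.
All 8 rows match — the expression computes g exactly.

Yes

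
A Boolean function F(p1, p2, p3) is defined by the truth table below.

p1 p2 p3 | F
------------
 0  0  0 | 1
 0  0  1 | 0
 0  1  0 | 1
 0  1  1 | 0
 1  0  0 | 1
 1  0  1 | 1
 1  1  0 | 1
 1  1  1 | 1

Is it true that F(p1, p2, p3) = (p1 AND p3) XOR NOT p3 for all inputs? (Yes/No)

Yes

Check the formula against F row by row:
  p1=0, p2=0, p3=0: formula gives 1, F = 1 ✓
  p1=0, p2=0, p3=1: formula gives 0, F = 0 ✓
  p1=0, p2=1, p3=0: formula gives 1, F = 1 ✓
  p1=0, p2=1, p3=1: formula gives 0, F = 0 ✓
  p1=1, p2=0, p3=0: formula gives 1, F = 1 ✓
  …and likewise for the remaining 3 rows.
All 8 rows match — the expression computes F exactly.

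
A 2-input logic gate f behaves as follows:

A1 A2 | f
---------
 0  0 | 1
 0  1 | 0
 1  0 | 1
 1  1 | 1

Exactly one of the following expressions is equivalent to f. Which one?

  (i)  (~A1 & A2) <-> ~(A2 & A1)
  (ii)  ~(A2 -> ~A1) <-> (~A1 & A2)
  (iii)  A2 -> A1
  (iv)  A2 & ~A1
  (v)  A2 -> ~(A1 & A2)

iii

(i) fails at (0,0): the formula yields 0, f is 1.
(ii) fails at (1,1): the formula yields 0, f is 1.
(iv) fails at (0,0): the formula yields 0, f is 1.
(v) fails at (0,1): the formula yields 1, f is 0.
Only (iii) survives; checking it on all 4 rows confirms it matches f.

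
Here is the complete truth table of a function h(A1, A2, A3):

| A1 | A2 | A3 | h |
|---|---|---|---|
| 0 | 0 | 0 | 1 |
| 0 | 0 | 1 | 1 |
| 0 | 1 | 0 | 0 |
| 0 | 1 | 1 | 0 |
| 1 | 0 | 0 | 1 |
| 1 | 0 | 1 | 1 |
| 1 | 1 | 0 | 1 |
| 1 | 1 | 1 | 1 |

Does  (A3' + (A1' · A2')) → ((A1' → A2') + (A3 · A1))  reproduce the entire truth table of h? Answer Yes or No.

Test each input against both h and the formula:
  A1=0, A2=0, A3=0: formula gives 1, h = 1 ✓
  A1=0, A2=0, A3=1: formula gives 1, h = 1 ✓
  A1=0, A2=1, A3=0: formula gives 0, h = 0 ✓
  A1=0, A2=1, A3=1: formula gives 1, but h = 0 ✗
Row (0,1,1) is a counterexample, so the formula is not equivalent to h.

No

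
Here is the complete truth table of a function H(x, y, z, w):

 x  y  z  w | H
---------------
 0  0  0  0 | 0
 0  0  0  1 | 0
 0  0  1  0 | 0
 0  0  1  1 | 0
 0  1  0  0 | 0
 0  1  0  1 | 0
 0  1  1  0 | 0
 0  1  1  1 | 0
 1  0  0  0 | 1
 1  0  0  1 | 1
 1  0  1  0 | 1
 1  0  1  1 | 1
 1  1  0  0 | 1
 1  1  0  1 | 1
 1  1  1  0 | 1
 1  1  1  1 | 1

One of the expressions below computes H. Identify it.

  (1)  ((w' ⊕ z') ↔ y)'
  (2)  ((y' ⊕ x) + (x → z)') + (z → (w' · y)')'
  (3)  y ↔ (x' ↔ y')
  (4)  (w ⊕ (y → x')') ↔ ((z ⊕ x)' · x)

(1): at (0,0,0,1) it gives 1, but H = 0 — eliminated.
(2): at (0,0,0,0) it gives 1, but H = 0 — eliminated.
(4): at (0,0,0,0) it gives 1, but H = 0 — eliminated.
(3) is the remaining candidate, and it agrees with H on all 16 inputs.

3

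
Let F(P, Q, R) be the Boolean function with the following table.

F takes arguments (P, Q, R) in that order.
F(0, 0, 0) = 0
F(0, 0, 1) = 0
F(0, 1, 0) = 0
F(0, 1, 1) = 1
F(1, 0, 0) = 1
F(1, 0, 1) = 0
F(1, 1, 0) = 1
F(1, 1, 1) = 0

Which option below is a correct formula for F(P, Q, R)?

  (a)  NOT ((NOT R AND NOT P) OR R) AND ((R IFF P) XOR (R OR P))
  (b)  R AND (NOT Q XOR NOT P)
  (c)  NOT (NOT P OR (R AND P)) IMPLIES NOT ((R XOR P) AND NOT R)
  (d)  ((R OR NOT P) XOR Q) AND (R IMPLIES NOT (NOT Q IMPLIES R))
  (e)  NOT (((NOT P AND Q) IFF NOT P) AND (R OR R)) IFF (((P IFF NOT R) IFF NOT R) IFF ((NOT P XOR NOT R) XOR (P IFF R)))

(a) fails at (0,1,1): the formula yields 0, F is 1.
(b) fails at (1,0,0): the formula yields 0, F is 1.
(c) fails at (0,0,0): the formula yields 1, F is 0.
(d) fails at (0,0,0): the formula yields 1, F is 0.
Only (e) survives; checking it on all 8 rows confirms it matches F.

e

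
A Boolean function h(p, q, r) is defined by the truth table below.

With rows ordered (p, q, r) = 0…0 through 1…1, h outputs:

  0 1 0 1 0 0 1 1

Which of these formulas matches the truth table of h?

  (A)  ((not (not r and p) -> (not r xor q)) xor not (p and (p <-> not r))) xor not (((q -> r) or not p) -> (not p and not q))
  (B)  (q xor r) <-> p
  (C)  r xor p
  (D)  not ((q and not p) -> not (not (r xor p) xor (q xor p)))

A

(B) disagrees with h on (0,0,0) (formula → 1, table → 0); rule it out.
(C) disagrees with h on (1,0,0) (formula → 1, table → 0); rule it out.
(D) disagrees with h on (0,0,1) (formula → 0, table → 1); rule it out.
Only (A) survives; checking it on all 8 rows confirms it matches h.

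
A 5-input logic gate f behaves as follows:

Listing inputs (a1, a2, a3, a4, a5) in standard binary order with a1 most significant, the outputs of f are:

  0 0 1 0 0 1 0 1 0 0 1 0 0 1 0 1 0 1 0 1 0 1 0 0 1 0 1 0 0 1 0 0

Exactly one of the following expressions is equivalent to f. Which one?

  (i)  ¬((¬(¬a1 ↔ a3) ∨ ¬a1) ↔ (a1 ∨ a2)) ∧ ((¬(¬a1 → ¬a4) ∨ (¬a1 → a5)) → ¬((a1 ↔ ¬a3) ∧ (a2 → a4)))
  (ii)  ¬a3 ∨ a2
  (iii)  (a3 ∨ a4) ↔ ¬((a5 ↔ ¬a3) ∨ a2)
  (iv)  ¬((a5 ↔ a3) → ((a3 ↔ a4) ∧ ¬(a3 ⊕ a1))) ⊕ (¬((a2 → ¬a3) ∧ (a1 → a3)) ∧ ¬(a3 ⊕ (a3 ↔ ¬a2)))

(i) disagrees with f on (0,0,0,0,0) (formula → 1, table → 0); rule it out.
(ii) disagrees with f on (0,0,0,0,0) (formula → 1, table → 0); rule it out.
(iii) disagrees with f on (0,0,0,0,1) (formula → 1, table → 0); rule it out.
(iv) is the remaining candidate, and it agrees with f on all 32 inputs.

iv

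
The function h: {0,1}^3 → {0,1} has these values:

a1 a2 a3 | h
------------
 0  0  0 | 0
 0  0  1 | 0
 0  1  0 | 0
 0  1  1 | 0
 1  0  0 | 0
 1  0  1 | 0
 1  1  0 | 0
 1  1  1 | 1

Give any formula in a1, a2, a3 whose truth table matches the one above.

The output is 1 only when every input is 1 — the AND of all inputs.

h(a1, a2, a3) = (a1 and a2) and a3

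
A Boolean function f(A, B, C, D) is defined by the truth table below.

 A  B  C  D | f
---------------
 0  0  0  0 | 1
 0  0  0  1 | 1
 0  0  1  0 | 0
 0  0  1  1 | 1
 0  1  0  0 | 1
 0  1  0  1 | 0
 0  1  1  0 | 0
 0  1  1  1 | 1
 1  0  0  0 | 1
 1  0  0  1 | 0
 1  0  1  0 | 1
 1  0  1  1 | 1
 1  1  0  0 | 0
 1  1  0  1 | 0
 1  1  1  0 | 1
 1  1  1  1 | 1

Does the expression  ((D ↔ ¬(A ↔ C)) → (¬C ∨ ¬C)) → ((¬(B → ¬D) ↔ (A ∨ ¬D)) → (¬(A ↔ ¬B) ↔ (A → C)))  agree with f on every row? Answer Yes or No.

Test each input against both f and the formula:
  A=0, B=0, C=0, D=0: formula gives 1, f = 1 ✓
  A=0, B=0, C=0, D=1: formula gives 1, f = 1 ✓
  A=0, B=0, C=1, D=0: formula gives 1, but f = 0 ✗
Since they disagree at (0,0,1,0), the expression is not a correct formula for f.

No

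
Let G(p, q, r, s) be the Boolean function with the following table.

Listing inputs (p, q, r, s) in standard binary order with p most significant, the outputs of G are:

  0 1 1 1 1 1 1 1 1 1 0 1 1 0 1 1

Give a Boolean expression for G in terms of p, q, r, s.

G(p, q, r, s) = (((((p' · q') · r') · s') + (((p · q') · r) · s')) + (((p · q) · r') · s))'

There are just 3 zero rows: (0,0,0,0), (1,0,1,0), (1,1,0,1). Their minterms are ¬p·¬q·¬r·¬s, p·¬q·r·¬s, p·q·¬r·s; the OR of those covers precisely the 0-outputs, and negating it yields G.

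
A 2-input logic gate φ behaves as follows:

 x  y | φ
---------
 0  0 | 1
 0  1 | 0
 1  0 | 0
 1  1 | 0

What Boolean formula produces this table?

φ is 1 on exactly one input, (0,0), whose minterm is ¬x·¬y. So φ is just that conjunction.

φ(x, y) = NOT x AND NOT y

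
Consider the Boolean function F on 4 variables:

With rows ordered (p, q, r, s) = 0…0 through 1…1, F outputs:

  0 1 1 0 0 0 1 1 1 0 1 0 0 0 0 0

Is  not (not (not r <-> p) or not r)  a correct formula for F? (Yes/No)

Test each input against both F and the formula:
  p=0, q=0, r=0, s=0: formula gives 0, F = 0 ✓
  p=0, q=0, r=0, s=1: formula gives 0, but F = 1 ✗
Row (0,0,0,1) is a counterexample, so the formula is not equivalent to F.

No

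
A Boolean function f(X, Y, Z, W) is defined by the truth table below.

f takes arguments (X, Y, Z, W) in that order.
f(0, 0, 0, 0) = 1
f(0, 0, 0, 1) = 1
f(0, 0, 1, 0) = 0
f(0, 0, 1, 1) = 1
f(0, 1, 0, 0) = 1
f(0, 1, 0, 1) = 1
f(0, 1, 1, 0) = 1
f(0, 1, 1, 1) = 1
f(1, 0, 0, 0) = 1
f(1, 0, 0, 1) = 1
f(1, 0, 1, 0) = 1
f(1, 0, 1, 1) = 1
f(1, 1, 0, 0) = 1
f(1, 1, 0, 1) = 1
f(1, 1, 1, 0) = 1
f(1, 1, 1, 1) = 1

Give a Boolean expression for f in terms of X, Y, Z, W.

Only row (0,0,1,0) gives 0. So f is 1 everywhere except there — the complement of the minterm ¬X·¬Y·Z·¬W.

f(X, Y, Z, W) = (((X' · Y') · Z) · W')'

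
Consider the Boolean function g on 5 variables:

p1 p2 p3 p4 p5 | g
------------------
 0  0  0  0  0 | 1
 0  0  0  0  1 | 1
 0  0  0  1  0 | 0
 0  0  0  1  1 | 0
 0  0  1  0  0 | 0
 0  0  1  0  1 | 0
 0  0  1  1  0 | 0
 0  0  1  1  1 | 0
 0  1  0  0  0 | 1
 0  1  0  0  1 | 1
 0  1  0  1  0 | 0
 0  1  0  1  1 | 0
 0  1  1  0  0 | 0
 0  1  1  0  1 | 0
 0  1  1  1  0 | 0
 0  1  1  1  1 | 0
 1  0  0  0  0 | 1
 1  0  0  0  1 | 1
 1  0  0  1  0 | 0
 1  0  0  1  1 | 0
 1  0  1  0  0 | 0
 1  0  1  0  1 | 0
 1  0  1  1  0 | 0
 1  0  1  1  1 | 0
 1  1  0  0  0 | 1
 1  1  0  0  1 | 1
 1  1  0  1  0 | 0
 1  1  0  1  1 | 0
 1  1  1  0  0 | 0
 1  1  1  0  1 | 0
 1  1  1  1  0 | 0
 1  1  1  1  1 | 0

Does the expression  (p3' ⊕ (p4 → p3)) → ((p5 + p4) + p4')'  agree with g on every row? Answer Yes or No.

Test each input against both g and the formula:
  p1=0, p2=0, p3=0, p4=0, p5=0: formula gives 1, g = 1 ✓
  p1=0, p2=0, p3=0, p4=0, p5=1: formula gives 1, g = 1 ✓
  p1=0, p2=0, p3=0, p4=1, p5=0: formula gives 0, g = 0 ✓
  p1=0, p2=0, p3=0, p4=1, p5=1: formula gives 0, g = 0 ✓
  …and likewise for the remaining 28 rows.
Every row agrees, so the formula is equivalent.

Yes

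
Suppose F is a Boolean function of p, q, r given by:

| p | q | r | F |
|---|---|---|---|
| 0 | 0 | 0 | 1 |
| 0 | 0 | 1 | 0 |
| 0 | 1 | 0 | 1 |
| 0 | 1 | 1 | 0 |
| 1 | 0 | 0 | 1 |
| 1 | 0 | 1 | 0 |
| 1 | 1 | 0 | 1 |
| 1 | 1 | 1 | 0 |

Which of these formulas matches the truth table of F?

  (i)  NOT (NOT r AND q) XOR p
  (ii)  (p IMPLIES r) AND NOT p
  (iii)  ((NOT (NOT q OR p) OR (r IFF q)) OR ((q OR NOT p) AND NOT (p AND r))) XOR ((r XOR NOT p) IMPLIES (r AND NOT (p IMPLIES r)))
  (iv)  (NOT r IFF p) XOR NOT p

iv

(i) fails at (0,0,1): the formula yields 1, F is 0.
(ii) fails at (0,0,1): the formula yields 1, F is 0.
(iii) fails at (1,0,0): the formula yields 0, F is 1.
(iv) is the remaining candidate, and it agrees with F on all 8 inputs.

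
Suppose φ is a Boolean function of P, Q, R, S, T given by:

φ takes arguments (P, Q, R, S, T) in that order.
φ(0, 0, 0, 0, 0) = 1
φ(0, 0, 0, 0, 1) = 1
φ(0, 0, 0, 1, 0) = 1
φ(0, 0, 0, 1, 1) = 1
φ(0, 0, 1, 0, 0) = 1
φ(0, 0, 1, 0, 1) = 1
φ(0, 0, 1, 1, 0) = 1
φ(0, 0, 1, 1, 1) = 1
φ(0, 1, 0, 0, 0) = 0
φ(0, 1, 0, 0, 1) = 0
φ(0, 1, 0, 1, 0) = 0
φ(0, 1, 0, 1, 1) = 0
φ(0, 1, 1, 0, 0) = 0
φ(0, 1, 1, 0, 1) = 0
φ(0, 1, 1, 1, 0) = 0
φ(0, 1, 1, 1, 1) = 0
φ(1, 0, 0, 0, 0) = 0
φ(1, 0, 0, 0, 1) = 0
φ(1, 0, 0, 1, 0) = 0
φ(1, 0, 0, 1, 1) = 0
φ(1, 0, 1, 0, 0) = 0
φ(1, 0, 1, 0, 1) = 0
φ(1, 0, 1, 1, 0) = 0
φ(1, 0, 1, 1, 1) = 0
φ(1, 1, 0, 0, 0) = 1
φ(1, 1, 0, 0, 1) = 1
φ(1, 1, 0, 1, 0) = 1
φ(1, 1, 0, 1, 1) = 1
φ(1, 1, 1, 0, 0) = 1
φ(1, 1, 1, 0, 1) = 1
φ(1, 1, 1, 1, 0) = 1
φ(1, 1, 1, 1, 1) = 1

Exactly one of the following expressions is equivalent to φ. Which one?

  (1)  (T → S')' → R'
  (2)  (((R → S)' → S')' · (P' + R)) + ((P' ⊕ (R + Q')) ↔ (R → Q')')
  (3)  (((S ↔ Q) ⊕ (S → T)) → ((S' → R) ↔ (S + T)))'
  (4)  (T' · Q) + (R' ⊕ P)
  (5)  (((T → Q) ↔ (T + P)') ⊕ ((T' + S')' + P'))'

2

(1) fails at (0,0,1,1,1): the formula yields 0, φ is 1.
(3) fails at (0,0,0,0,0): the formula yields 0, φ is 1.
(4) fails at (0,0,1,0,0): the formula yields 0, φ is 1.
(5) fails at (0,1,0,0,0): the formula yields 1, φ is 0.
Only (2) survives; checking it on all 32 rows confirms it matches φ.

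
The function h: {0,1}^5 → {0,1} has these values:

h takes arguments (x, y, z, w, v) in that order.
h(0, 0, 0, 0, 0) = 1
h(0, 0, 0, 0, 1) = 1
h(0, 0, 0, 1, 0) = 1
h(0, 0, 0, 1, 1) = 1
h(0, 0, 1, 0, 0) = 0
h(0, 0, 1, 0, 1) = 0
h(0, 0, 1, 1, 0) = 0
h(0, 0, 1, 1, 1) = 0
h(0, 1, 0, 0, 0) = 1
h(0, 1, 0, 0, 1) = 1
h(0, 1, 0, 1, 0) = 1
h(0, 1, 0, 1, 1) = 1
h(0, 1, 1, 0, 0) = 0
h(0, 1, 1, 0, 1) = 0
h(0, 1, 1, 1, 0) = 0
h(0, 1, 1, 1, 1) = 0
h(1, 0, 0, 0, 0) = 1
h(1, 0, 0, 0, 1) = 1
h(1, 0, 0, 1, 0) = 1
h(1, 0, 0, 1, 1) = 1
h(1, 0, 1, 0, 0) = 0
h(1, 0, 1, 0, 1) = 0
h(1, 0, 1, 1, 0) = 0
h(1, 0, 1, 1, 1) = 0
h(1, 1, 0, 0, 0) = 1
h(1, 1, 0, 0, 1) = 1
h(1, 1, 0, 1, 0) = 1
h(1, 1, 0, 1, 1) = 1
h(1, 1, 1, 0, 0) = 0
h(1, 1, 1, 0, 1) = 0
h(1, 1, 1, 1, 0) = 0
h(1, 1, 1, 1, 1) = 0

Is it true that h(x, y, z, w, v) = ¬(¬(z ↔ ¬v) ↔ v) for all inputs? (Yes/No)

Test each input against both h and the formula:
  x=0, y=0, z=0, w=0, v=0: formula gives 1, h = 1 ✓
  x=0, y=0, z=0, w=0, v=1: formula gives 1, h = 1 ✓
  x=0, y=0, z=0, w=1, v=0: formula gives 1, h = 1 ✓
  x=0, y=0, z=0, w=1, v=1: formula gives 1, h = 1 ✓
  … (the remaining 28 rows also agree.)
Every row agrees, so the formula is equivalent.

Yes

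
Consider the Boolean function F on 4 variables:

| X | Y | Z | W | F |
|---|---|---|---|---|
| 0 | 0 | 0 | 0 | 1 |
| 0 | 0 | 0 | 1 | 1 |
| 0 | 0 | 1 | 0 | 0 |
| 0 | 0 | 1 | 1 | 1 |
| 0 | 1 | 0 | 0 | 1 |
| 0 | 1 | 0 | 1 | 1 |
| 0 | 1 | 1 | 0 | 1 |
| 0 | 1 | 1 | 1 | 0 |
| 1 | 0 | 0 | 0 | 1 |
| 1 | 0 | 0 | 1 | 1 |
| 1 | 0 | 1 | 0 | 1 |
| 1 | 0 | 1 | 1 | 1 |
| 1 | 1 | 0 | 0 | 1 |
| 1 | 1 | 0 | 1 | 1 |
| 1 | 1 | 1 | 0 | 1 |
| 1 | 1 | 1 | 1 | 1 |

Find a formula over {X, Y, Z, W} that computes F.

F(X, Y, Z, W) = ~((((~X & ~Y) & Z) & ~W) | (((~X & Y) & Z) & W))

F is 0 on only 2 rows — (0,0,1,0), (0,1,1,1). Writing each as a minterm (¬X·¬Y·Z·¬W, ¬X·Y·Z·W) and OR-ing them characterizes exactly where F=0, so F is the negation of that disjunction.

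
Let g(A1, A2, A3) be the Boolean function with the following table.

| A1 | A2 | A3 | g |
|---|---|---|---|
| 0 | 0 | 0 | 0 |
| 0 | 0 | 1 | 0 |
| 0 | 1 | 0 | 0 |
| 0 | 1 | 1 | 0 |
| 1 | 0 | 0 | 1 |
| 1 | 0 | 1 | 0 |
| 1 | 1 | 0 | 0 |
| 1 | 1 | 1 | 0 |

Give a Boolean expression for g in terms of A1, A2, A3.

g(A1, A2, A3) = (A1 ∧ ¬A2) ∧ ¬A3

Only row (1,0,0) gives 1. That row's minterm A1·¬A2·¬A3 is g directly.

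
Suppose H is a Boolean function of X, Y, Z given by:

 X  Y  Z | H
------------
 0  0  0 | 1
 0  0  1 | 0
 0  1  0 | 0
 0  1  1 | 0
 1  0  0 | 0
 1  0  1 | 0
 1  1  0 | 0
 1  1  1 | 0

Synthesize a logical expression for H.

The output is 1 only when every input is 0 — NOR of all inputs.

H(X, Y, Z) = NOT ((X OR Y) OR Z)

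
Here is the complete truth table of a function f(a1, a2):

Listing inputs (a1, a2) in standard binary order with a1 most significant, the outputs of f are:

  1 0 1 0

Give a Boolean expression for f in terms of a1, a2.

f(a1, a2) = ~a2

The output is the negation of a2.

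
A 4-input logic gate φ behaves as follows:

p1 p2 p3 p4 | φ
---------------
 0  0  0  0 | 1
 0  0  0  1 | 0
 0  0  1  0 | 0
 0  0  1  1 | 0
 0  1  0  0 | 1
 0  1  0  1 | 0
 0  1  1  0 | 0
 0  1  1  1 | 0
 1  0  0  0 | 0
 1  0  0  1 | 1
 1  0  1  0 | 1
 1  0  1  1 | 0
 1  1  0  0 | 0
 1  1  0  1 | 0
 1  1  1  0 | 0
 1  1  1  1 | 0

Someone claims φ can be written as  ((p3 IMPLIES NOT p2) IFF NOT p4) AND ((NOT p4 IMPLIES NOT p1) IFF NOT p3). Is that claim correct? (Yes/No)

Test each input against both φ and the formula:
  p1=0, p2=0, p3=0, p4=0: formula gives 1, φ = 1 ✓
  p1=0, p2=0, p3=0, p4=1: formula gives 0, φ = 0 ✓
  p1=0, p2=0, p3=1, p4=0: formula gives 0, φ = 0 ✓
  p1=0, p2=0, p3=1, p4=1: formula gives 0, φ = 0 ✓
  …
  p1=1, p2=0, p3=0, p4=1: formula gives 0, but φ = 1 ✗
Since they disagree at (1,0,0,1), the expression is not a correct formula for φ.

No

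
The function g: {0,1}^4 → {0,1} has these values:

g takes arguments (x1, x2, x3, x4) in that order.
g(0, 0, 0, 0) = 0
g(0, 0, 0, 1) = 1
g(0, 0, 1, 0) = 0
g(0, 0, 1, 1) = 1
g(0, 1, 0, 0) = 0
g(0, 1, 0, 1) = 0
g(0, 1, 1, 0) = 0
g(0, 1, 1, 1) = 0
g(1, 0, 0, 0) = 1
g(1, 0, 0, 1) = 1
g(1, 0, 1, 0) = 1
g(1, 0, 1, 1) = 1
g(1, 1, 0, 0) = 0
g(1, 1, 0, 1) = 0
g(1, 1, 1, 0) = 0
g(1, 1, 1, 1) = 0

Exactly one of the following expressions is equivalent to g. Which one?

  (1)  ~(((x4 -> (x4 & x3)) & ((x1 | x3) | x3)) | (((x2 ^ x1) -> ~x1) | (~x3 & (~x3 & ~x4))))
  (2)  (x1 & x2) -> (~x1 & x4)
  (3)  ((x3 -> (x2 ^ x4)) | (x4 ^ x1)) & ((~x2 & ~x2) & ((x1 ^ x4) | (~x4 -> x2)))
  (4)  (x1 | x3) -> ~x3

3

(1): at (0,0,0,1) it gives 0, but g = 1 — eliminated.
(2): at (0,0,0,0) it gives 1, but g = 0 — eliminated.
(4): at (0,0,0,0) it gives 1, but g = 0 — eliminated.
Only (3) survives; checking it on all 16 rows confirms it matches g.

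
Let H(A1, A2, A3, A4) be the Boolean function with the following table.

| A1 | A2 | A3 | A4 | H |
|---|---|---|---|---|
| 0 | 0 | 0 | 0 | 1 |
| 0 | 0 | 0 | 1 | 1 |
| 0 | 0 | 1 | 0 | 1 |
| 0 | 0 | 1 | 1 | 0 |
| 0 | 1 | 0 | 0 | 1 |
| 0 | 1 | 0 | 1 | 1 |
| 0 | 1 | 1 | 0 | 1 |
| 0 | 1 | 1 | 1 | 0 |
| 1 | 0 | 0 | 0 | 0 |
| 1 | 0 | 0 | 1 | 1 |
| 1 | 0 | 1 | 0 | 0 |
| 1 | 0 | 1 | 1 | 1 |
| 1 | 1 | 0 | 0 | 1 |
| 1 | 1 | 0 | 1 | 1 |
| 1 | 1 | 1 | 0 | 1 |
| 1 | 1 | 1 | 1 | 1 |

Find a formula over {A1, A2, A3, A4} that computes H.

H(A1, A2, A3, A4) = not ((((((not A1 and not A2) and A3) and A4) or (((not A1 and A2) and A3) and A4)) or (((A1 and not A2) and not A3) and not A4)) or (((A1 and not A2) and A3) and not A4))

H is 0 on only 4 rows — (0,0,1,1), (0,1,1,1), (1,0,0,0), (1,0,1,0). Writing each as a minterm (¬A1·¬A2·A3·A4, ¬A1·A2·A3·A4, A1·¬A2·¬A3·¬A4, A1·¬A2·A3·¬A4) and OR-ing them characterizes exactly where H=0, so H is the negation of that disjunction.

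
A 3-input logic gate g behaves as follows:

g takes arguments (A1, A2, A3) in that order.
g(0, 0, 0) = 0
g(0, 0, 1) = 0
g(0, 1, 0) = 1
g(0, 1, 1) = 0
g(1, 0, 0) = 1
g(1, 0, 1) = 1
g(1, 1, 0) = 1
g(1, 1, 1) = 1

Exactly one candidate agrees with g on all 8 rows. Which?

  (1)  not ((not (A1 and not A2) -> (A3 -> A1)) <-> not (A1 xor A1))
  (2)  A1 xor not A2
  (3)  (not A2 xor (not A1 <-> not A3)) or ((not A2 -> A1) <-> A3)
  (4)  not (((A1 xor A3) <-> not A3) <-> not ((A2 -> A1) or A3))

4

(1) disagrees with g on (0,0,1) (formula → 1, table → 0); rule it out.
(2) disagrees with g on (0,0,0) (formula → 1, table → 0); rule it out.
(3) disagrees with g on (0,0,0) (formula → 1, table → 0); rule it out.
That leaves (4). Evaluating it on every row reproduces the table of g exactly.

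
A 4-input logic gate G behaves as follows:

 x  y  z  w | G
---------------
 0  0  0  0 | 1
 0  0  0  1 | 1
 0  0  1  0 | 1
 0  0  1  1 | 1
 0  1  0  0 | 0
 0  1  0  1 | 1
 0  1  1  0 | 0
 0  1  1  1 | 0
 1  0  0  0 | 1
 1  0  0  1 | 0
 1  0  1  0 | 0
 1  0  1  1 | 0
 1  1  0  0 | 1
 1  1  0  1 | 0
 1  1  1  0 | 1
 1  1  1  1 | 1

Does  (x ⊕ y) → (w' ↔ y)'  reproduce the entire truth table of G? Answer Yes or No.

No

Test each input against both G and the formula:
  x=0, y=0, z=0, w=0: formula gives 1, G = 1 ✓
  x=0, y=0, z=0, w=1: formula gives 1, G = 1 ✓
  x=0, y=0, z=1, w=0: formula gives 1, G = 1 ✓
  x=0, y=0, z=1, w=1: formula gives 1, G = 1 ✓
  …
  x=0, y=1, z=1, w=1: formula gives 1, but G = 0 ✗
A single disagreement suffices: at (0,1,1,1) they differ, so the formula does not compute G.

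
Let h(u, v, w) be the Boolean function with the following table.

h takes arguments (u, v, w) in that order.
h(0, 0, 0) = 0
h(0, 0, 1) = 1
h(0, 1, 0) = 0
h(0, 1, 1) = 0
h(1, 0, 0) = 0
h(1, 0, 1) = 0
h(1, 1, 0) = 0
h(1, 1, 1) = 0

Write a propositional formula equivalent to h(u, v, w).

Only row (0,0,1) gives 1. That row's minterm ¬u·¬v·w is h directly.

h(u, v, w) = (NOT u AND NOT v) AND w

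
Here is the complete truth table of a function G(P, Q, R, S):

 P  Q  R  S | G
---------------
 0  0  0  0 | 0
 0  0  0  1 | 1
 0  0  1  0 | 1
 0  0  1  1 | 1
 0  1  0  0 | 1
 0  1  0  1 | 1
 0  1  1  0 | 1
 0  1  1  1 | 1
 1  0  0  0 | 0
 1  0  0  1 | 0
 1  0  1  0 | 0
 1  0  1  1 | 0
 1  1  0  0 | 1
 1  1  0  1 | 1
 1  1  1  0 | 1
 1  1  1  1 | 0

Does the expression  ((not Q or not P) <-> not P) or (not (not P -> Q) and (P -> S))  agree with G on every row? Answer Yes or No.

No

Evaluate ((not Q or not P) <-> not P) or (not (not P -> Q) and (P -> S)) on each row and compare to G:
  P=0, Q=0, R=0, S=0: formula gives 1, but G = 0 ✗
Since they disagree at (0,0,0,0), the expression is not a correct formula for G.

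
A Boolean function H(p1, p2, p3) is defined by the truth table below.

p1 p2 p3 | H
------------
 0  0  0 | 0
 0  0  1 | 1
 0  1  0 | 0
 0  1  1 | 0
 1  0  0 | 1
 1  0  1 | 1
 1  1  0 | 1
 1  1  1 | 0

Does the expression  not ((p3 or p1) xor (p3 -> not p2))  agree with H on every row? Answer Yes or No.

Check the formula against H row by row:
  p1=0, p2=0, p3=0: formula gives 0, H = 0 ✓
  p1=0, p2=0, p3=1: formula gives 1, H = 1 ✓
  p1=0, p2=1, p3=0: formula gives 0, H = 0 ✓
  p1=0, p2=1, p3=1: formula gives 0, H = 0 ✓
  p1=1, p2=0, p3=0: formula gives 1, H = 1 ✓
  …and likewise for the remaining 3 rows.
No disagreement on any input; they are logically equivalent.

Yes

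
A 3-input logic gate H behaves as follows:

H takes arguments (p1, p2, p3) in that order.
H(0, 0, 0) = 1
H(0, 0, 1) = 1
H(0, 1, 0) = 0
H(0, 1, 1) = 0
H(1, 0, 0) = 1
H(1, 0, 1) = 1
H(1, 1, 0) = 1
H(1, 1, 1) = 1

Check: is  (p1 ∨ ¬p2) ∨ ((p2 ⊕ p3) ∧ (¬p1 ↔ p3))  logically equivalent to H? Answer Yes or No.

Yes

Check the formula against H row by row:
  p1=0, p2=0, p3=0: formula gives 1, H = 1 ✓
  p1=0, p2=0, p3=1: formula gives 1, H = 1 ✓
  p1=0, p2=1, p3=0: formula gives 0, H = 0 ✓
  p1=0, p2=1, p3=1: formula gives 0, H = 0 ✓
  p1=1, p2=0, p3=0: formula gives 1, H = 1 ✓
  … (the remaining 3 rows also agree.)
All 8 rows match — the expression computes H exactly.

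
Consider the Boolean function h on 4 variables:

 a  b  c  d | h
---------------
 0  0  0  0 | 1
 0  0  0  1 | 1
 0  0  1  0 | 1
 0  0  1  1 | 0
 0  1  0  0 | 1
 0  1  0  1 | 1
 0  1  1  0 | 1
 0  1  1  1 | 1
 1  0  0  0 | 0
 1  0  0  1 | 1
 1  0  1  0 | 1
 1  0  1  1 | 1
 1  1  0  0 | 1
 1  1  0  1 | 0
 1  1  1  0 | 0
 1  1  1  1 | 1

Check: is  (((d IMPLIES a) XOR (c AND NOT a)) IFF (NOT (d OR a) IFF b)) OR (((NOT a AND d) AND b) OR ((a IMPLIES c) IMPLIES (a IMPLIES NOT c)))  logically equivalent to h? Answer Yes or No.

Check the formula against h row by row:
  a=0, b=0, c=0, d=0: formula gives 1, h = 1 ✓
  a=0, b=0, c=0, d=1: formula gives 1, h = 1 ✓
  a=0, b=0, c=1, d=0: formula gives 1, h = 1 ✓
  a=0, b=0, c=1, d=1: formula gives 1, but h = 0 ✗
Row (0,0,1,1) is a counterexample, so the formula is not equivalent to h.

No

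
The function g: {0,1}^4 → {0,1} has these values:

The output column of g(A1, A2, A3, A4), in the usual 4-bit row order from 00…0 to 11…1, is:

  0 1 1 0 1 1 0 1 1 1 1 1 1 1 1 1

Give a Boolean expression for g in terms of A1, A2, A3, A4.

g(A1, A2, A3, A4) = not (((((not A1 and not A2) and not A3) and not A4) or (((not A1 and not A2) and A3) and A4)) or (((not A1 and A2) and A3) and not A4))

There are just 3 zero rows: (0,0,0,0), (0,0,1,1), (0,1,1,0). Their minterms are ¬A1·¬A2·¬A3·¬A4, ¬A1·¬A2·A3·A4, ¬A1·A2·A3·¬A4; the OR of those covers precisely the 0-outputs, and negating it yields g.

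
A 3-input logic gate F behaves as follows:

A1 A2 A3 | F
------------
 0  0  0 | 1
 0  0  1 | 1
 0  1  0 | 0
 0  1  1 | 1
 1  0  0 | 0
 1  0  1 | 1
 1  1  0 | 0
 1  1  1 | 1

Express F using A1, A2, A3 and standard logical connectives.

F is 0 on only 3 rows — (0,1,0), (1,0,0), (1,1,0). Writing each as a minterm (¬A1·A2·¬A3, A1·¬A2·¬A3, A1·A2·¬A3) and OR-ing them characterizes exactly where F=0, so F is the negation of that disjunction.

F(A1, A2, A3) = not ((((not A1 and A2) and not A3) or ((A1 and not A2) and not A3)) or ((A1 and A2) and not A3))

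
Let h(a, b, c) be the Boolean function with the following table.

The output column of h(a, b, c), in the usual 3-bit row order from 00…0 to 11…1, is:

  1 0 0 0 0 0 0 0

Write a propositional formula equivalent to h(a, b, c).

h(a, b, c) = NOT ((a OR b) OR c)

The output is 1 only when every input is 0 — NOR of all inputs.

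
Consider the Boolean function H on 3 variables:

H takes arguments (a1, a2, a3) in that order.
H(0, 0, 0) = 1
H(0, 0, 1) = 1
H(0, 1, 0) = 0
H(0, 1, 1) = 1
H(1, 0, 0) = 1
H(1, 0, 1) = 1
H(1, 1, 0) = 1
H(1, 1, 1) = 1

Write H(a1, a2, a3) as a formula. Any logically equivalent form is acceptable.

Only row (0,1,0) gives 0. So H is 1 everywhere except there — the complement of the minterm ¬a1·a2·¬a3.

H(a1, a2, a3) = ~((~a1 & a2) & ~a3)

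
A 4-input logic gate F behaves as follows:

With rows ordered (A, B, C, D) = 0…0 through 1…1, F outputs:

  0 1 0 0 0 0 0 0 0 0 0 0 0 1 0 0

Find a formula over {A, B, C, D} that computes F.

F=1 on 2 inputs: (0,0,0,1), (1,1,0,1). Reading each as a conjunction of literals (¬A·¬B·¬C·D, A·B·¬C·D) and taking the OR gives the canonical DNF.

F(A, B, C, D) = (((¬A ∧ ¬B) ∧ ¬C) ∧ D) ∨ (((A ∧ B) ∧ ¬C) ∧ D)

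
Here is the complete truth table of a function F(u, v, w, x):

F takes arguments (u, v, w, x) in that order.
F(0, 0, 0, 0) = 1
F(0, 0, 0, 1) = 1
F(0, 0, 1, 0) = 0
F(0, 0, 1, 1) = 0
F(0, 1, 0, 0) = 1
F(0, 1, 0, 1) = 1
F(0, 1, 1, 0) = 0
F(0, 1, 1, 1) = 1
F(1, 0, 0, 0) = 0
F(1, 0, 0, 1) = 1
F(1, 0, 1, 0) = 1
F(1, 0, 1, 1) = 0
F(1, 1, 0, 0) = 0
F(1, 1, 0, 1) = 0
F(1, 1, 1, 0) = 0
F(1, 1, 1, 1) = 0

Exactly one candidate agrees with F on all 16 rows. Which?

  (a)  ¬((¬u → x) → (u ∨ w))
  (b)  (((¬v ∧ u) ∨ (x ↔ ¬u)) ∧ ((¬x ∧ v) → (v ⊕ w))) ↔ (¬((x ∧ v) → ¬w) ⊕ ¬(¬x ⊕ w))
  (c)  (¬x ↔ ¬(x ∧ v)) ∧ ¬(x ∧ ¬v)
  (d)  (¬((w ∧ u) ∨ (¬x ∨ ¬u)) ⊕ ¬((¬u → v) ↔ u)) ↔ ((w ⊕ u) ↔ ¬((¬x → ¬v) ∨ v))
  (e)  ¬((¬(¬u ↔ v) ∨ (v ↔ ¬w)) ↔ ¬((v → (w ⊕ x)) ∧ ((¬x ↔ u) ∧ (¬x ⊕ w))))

(a) fails at (0,0,0,0): the formula yields 0, F is 1.
(c) fails at (0,0,0,1): the formula yields 0, F is 1.
(d) fails at (0,0,0,0): the formula yields 0, F is 1.
(e) fails at (0,0,0,0): the formula yields 0, F is 1.
(b) is the remaining candidate, and it agrees with F on all 16 inputs.

b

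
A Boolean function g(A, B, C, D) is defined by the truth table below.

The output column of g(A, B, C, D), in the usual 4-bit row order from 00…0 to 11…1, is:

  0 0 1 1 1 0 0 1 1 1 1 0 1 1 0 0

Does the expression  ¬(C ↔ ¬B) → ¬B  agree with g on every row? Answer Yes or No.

Test each input against both g and the formula:
  A=0, B=0, C=0, D=0: formula gives 1, but g = 0 ✗
A single disagreement suffices: at (0,0,0,0) they differ, so the formula does not compute g.

No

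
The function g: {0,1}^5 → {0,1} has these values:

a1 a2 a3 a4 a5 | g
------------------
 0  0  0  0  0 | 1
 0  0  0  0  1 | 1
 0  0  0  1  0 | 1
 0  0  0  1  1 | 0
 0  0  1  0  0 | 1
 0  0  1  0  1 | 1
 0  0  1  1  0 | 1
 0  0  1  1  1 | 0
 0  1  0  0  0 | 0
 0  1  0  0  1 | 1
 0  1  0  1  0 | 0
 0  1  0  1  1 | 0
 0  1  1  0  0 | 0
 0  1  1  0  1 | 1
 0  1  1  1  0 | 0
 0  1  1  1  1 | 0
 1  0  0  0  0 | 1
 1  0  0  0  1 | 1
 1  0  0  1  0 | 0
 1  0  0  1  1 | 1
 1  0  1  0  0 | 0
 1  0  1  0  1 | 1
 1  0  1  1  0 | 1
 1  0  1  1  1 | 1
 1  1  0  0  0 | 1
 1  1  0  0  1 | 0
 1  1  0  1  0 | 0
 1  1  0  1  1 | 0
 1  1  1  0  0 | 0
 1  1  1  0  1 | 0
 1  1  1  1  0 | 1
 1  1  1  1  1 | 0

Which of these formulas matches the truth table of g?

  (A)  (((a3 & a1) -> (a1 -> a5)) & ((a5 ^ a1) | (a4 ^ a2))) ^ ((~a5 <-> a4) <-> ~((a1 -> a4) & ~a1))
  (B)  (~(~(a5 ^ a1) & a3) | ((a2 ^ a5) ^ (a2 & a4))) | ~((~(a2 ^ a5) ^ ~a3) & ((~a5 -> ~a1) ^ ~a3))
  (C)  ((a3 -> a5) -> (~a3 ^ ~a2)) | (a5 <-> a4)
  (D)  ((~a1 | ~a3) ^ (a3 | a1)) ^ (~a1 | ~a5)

A

(B) fails at (0,0,0,1,1): the formula yields 1, g is 0.
(C) fails at (0,0,0,0,1): the formula yields 0, g is 1.
(D) fails at (0,0,0,0,0): the formula yields 0, g is 1.
(A) is the remaining candidate, and it agrees with g on all 32 inputs.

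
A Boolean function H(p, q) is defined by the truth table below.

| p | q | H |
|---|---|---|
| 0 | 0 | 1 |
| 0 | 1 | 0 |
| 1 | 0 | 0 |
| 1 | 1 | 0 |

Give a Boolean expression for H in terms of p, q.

H(p, q) = ¬(p ∨ q)

The output is 1 only when every input is 0 — NOR of all inputs.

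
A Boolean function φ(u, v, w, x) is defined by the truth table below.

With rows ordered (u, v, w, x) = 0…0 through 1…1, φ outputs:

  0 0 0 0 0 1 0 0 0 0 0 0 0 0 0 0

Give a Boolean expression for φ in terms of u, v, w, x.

φ(u, v, w, x) = ((not u and v) and not w) and x

φ is 1 on exactly one input, (0,1,0,1), whose minterm is ¬u·v·¬w·x. So φ is just that conjunction.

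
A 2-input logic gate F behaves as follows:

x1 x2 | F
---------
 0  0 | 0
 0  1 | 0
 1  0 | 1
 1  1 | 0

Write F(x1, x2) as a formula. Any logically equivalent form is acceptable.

F is 1 on exactly one input, (1,0), whose minterm is x1·¬x2. So F is just that conjunction.

F(x1, x2) = x1 and not x2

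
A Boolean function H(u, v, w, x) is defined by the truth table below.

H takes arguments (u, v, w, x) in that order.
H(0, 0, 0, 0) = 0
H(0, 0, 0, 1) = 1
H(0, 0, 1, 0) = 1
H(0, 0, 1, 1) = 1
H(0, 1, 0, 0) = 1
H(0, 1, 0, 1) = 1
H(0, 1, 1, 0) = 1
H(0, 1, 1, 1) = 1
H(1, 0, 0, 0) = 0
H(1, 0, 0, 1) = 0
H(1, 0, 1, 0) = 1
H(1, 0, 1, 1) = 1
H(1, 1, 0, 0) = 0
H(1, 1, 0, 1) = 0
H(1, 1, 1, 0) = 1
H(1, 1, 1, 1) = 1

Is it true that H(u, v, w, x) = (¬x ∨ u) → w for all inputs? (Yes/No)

No

Evaluate (¬x ∨ u) → w on each row and compare to H:
  u=0, v=0, w=0, x=0: formula gives 0, H = 0 ✓
  u=0, v=0, w=0, x=1: formula gives 1, H = 1 ✓
  u=0, v=0, w=1, x=0: formula gives 1, H = 1 ✓
  u=0, v=0, w=1, x=1: formula gives 1, H = 1 ✓
  u=0, v=1, w=0, x=0: formula gives 0, but H = 1 ✗
A single disagreement suffices: at (0,1,0,0) they differ, so the formula does not compute H.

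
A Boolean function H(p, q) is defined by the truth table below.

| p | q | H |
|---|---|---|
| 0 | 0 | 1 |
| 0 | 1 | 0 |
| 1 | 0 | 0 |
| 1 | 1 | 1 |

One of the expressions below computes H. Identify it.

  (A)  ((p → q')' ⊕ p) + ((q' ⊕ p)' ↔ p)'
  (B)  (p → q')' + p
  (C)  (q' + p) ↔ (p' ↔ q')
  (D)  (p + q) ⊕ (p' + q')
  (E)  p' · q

(A) disagrees with H on (0,0) (formula → 0, table → 1); rule it out.
(B) disagrees with H on (0,0) (formula → 0, table → 1); rule it out.
(C) disagrees with H on (0,1) (formula → 1, table → 0); rule it out.
(E) disagrees with H on (0,0) (formula → 0, table → 1); rule it out.
Only (D) survives; checking it on all 4 rows confirms it matches H.

D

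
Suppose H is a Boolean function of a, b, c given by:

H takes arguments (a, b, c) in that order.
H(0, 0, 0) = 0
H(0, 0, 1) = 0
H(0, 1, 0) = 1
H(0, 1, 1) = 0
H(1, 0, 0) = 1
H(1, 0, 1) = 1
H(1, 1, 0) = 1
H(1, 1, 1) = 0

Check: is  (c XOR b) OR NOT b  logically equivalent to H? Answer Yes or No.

No

Check the formula against H row by row:
  a=0, b=0, c=0: formula gives 1, but H = 0 ✗
Row (0,0,0) is a counterexample, so the formula is not equivalent to H.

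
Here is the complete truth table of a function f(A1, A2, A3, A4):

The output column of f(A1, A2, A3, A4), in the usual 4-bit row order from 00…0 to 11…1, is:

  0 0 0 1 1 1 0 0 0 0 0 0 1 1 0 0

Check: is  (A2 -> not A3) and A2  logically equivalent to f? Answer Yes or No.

No

Check the formula against f row by row:
  A1=0, A2=0, A3=0, A4=0: formula gives 0, f = 0 ✓
  A1=0, A2=0, A3=0, A4=1: formula gives 0, f = 0 ✓
  A1=0, A2=0, A3=1, A4=0: formula gives 0, f = 0 ✓
  A1=0, A2=0, A3=1, A4=1: formula gives 0, but f = 1 ✗
Since they disagree at (0,0,1,1), the expression is not a correct formula for f.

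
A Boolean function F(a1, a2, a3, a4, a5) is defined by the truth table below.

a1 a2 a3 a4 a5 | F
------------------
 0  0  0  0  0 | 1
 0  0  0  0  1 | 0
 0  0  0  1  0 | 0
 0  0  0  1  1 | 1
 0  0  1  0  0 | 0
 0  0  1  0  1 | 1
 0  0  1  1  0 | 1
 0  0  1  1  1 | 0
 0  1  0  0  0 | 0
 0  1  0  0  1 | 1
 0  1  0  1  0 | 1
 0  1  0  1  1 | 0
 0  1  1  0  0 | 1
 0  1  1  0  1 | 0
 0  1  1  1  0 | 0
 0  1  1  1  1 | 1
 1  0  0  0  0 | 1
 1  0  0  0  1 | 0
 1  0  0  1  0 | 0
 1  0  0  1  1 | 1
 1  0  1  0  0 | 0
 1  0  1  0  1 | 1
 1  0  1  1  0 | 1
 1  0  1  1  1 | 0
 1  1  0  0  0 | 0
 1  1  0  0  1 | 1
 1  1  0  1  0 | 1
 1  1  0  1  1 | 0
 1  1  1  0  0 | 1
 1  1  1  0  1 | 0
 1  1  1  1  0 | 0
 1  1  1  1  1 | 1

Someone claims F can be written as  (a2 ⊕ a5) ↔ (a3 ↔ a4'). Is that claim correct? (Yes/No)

Yes

Test each input against both F and the formula:
  a1=0, a2=0, a3=0, a4=0, a5=0: formula gives 1, F = 1 ✓
  a1=0, a2=0, a3=0, a4=0, a5=1: formula gives 0, F = 0 ✓
  a1=0, a2=0, a3=0, a4=1, a5=0: formula gives 0, F = 0 ✓
  a1=0, a2=0, a3=0, a4=1, a5=1: formula gives 1, F = 1 ✓
  …and likewise for the remaining 28 rows.
All 32 rows match — the expression computes F exactly.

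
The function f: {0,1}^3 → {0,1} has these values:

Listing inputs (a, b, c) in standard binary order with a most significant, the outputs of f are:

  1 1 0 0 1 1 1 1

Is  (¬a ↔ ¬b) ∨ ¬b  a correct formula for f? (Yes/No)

Evaluate (¬a ↔ ¬b) ∨ ¬b on each row and compare to f:
  a=0, b=0, c=0: formula gives 1, f = 1 ✓
  a=0, b=0, c=1: formula gives 1, f = 1 ✓
  a=0, b=1, c=0: formula gives 0, f = 0 ✓
  a=0, b=1, c=1: formula gives 0, f = 0 ✓
  a=1, b=0, c=0: formula gives 1, f = 1 ✓
  …and likewise for the remaining 3 rows.
All 8 rows match — the expression computes f exactly.

Yes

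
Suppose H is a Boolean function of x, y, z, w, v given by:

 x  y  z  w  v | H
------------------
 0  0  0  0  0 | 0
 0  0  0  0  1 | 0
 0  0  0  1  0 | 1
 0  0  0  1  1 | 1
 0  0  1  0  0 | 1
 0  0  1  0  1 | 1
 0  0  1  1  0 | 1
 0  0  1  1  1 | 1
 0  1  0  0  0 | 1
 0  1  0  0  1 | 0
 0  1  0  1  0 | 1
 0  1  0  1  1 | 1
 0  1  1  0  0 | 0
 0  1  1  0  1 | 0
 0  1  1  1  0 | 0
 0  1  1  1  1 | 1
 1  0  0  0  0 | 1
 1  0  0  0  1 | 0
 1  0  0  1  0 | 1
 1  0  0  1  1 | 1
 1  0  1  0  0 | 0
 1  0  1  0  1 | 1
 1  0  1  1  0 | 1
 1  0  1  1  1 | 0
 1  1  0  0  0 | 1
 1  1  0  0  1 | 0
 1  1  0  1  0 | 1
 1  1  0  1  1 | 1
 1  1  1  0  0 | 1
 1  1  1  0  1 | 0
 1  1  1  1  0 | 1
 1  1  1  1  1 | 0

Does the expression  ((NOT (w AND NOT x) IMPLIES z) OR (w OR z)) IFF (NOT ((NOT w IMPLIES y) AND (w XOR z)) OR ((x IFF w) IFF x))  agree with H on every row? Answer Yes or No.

Check the formula against H row by row:
  x=0, y=0, z=0, w=0, v=0: formula gives 0, H = 0 ✓
  x=0, y=0, z=0, w=0, v=1: formula gives 0, H = 0 ✓
  x=0, y=0, z=0, w=1, v=0: formula gives 1, H = 1 ✓
  x=0, y=0, z=0, w=1, v=1: formula gives 1, H = 1 ✓
  …
  x=0, y=1, z=0, w=0, v=0: formula gives 0, but H = 1 ✗
Since they disagree at (0,1,0,0,0), the expression is not a correct formula for H.

No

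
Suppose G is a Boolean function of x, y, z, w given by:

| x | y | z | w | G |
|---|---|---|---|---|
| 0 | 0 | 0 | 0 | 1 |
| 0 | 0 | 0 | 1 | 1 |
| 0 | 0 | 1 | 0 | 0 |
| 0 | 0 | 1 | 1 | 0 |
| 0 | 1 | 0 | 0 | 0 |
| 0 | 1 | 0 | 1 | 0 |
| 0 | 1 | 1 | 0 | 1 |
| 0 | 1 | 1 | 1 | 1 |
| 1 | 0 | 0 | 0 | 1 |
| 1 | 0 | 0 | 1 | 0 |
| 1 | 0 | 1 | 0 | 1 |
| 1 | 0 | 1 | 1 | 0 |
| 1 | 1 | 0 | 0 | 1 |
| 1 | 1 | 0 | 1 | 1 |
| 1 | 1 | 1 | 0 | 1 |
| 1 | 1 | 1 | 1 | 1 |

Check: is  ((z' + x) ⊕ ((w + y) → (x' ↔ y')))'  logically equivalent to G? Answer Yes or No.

Yes

Test each input against both G and the formula:
  x=0, y=0, z=0, w=0: formula gives 1, G = 1 ✓
  x=0, y=0, z=0, w=1: formula gives 1, G = 1 ✓
  x=0, y=0, z=1, w=0: formula gives 0, G = 0 ✓
  x=0, y=0, z=1, w=1: formula gives 0, G = 0 ✓
  …and likewise for the remaining 12 rows.
No disagreement on any input; they are logically equivalent.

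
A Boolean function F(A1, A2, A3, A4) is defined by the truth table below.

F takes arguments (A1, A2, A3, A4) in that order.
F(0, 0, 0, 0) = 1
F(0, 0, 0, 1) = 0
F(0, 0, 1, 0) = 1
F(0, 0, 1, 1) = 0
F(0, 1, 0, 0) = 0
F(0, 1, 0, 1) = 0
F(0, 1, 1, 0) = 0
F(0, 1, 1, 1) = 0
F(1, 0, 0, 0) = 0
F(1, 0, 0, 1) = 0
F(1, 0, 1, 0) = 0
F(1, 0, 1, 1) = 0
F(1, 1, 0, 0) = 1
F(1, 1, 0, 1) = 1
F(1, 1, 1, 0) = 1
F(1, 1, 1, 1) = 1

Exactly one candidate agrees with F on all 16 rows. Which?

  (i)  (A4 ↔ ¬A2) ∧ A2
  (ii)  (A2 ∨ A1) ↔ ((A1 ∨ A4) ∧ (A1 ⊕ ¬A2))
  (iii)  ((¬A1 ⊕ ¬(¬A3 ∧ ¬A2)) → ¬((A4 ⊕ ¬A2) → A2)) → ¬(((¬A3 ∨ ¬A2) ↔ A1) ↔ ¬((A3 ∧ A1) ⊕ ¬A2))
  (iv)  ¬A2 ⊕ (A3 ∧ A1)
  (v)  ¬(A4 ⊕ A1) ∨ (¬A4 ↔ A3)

(i) disagrees with F on (0,0,0,0) (formula → 0, table → 1); rule it out.
(iii) disagrees with F on (0,0,0,0) (formula → 0, table → 1); rule it out.
(iv) disagrees with F on (0,0,0,1) (formula → 1, table → 0); rule it out.
(v) disagrees with F on (0,0,0,1) (formula → 1, table → 0); rule it out.
(ii) is the remaining candidate, and it agrees with F on all 16 inputs.

ii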